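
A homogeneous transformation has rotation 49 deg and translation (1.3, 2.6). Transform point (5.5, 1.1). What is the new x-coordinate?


x' = cos(theta)*px - sin(theta)*py + tx
= 0.6561*5.5 - 0.7547*1.1 + 1.3
= 4.0781


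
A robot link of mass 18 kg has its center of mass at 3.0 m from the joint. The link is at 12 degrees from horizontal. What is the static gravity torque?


tau = m*g*L*cos(angle)
= 18 * 9.81 * 3.0 * cos(12 deg)
= 18 * 9.81 * 3.0 * 0.9781
= 518.1639 Nm


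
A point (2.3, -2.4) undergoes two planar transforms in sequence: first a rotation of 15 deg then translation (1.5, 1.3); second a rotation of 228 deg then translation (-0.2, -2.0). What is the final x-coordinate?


After transform 1:
x1 = cos(15)*2.3 - sin(15)*-2.4 + 1.5 = 4.3428
y1 = sin(15)*2.3 + cos(15)*-2.4 + 1.3 = -0.4229
After transform 2:
x2 = cos(228)*4.3428 - sin(228)*-0.4229 + -0.2
= -3.4202


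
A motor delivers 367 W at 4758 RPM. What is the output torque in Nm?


omega = 4758 * 2*pi/60 = 498.2566 rad/s
tau = P / omega = 367 / 498.2566
= 0.7366 Nm


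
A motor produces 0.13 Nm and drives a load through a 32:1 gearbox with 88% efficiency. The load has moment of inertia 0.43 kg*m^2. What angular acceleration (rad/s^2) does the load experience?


tau_out = tau_motor * N * eta
= 0.13 * 32 * 0.88 = 3.6608 Nm
alpha = tau_out / I = 3.6608 / 0.43
= 8.5135 rad/s^2


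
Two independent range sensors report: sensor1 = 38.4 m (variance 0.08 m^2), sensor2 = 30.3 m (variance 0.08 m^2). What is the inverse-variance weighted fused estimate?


w1 = (1/var1) / (1/var1 + 1/var2)
   = 12.5 / (12.5 + 12.5) = 0.5
w2 = 1 - w1 = 0.5
fused = w1*s1 + w2*s2 = 19.2 + 15.15
= 34.35 m


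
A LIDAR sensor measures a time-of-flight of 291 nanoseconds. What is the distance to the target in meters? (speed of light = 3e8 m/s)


tof = 291 ns = 2.91e-07 s
dist = c * tof / 2
= 3e8 * 2.91e-07 / 2
= 43.65 m


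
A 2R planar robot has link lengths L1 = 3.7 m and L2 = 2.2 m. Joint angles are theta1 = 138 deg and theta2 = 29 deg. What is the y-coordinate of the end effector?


Convert angles to radians: theta1 = 2.4086, theta2 = 0.5061
y = L1*sin(theta1) + L2*sin(theta1+theta2)
y = 2.4758 + 0.4949
y = 2.9707


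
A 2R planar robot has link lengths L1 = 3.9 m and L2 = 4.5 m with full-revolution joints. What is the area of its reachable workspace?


r_max = L1 + L2 = 8.4 m
r_min = |L1 - L2| = 0.6 m
Area = pi*(r_max^2 - r_min^2)
= pi*(70.56 - 0.36)
= pi * 70.2
= 220.5398 m^2


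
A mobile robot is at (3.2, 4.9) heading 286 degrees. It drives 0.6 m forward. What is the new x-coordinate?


x_new = x0 + d*cos(theta)
= 3.2 + 0.6*cos(286)
= 3.2 + 0.1654
= 3.3654


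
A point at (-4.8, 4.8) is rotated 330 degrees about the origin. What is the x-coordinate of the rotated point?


x' = x*cos(theta) - y*sin(theta)
cos(330 deg) = 0.866, sin(330 deg) = -0.5
x' = -4.8 * 0.866 - 4.8 * -0.5
= -4.1569 - -2.4
= -1.7569


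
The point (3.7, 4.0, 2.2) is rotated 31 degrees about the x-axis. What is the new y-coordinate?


Rotation about x-axis: y' = y*cos(theta) - z*sin(theta)
= 4.0 * 0.8572 - 2.2 * 0.515
= 2.2956


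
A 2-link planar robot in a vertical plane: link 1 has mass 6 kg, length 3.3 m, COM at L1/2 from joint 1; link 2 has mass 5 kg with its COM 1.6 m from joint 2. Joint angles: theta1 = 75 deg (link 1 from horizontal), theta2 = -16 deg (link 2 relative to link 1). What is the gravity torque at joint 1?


Horizontal distance from joint 1 to link-1 COM:
  x_c1 = (L1/2)*cos(t1) = 1.65 * 0.2588 = 0.4271 m
Horizontal distance from joint 1 to link-2 COM:
  x_c2 = L1*cos(t1) + Lc2*cos(t1+t2)
       = 3.3*0.2588 + 1.6*0.515 = 1.6782 m
tau1 = m1*g*x_c1 + m2*g*x_c2
     = 6*9.81*0.4271 + 5*9.81*1.6782
     = 25.1362 + 82.3139
     = 107.4502 Nm


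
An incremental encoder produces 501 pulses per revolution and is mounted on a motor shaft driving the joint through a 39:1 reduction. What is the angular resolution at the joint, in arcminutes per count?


counts per rev = 501
effective counts at joint = 501 * 39 = 19539
resolution = 360*60 / 19539
= 1.1055 arcmin/count


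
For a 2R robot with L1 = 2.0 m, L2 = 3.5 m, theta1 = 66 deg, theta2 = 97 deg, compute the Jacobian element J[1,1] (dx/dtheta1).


J[1,1] = -L1*sin(t1) - L2*sin(t1+t2)
= -2.0*sin(66) - 3.5*sin(163)
= -2.8504


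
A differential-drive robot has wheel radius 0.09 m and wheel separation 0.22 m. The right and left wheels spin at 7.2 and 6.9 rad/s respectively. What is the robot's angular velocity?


vR = r*wR = 0.09*7.2 = 0.648 m/s
vL = r*wL = 0.09*6.9 = 0.621 m/s
v = (vR+vL)/2 = 0.6345 m/s
omega = (vR-vL)/L = 0.1227 rad/s
angular velocity = 0.1227 rad/s


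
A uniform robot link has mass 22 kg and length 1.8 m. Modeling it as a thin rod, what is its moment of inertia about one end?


I = (1/3) * m * L^2
= (1/3) * 22 * 1.8^2
= 0.333333 * 22 * 3.24
= 23.76 kg*m^2


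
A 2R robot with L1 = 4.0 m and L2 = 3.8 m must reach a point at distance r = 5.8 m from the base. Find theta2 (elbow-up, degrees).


cos(theta2) = (r^2 - L1^2 - L2^2) / (2*L1*L2)
cos(theta2) = (33.64 - 16.0 - 14.44) / 30.4
cos(theta2) = 0.105263
theta2 = 83.9577 degrees


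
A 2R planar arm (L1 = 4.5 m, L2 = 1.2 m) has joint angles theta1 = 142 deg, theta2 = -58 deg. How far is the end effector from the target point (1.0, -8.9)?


End effector via forward kinematics:
x = L1*cos(t1) + L2*cos(t1+t2) = -3.4206
y = L1*sin(t1) + L2*sin(t1+t2) = 3.9639
Distance to target:
d = sqrt((1.0 - -3.4206)^2 + (-8.9 - 3.9639)^2)
= sqrt(19.5418 + 165.48)
= 13.6023 m


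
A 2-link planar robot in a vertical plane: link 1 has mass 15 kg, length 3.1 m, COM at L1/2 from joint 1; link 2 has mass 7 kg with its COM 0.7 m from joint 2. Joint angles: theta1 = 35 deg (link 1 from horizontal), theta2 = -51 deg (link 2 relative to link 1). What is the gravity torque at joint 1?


Horizontal distance from joint 1 to link-1 COM:
  x_c1 = (L1/2)*cos(t1) = 1.55 * 0.8192 = 1.2697 m
Horizontal distance from joint 1 to link-2 COM:
  x_c2 = L1*cos(t1) + Lc2*cos(t1+t2)
       = 3.1*0.8192 + 0.7*0.9613 = 3.2123 m
tau1 = m1*g*x_c1 + m2*g*x_c2
     = 15*9.81*1.2697 + 7*9.81*3.2123
     = 186.8342 + 220.5855
     = 407.4198 Nm


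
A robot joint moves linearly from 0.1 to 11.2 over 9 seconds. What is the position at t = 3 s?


s = t/T = 3/9 = 0.3333
p(t) = p0 + (pf-p0)*s
= 0.1 + (11.2 - 0.1) * 0.3333
= 3.8


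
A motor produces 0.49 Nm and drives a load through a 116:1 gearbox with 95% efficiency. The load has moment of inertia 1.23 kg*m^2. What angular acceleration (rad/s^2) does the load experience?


tau_out = tau_motor * N * eta
= 0.49 * 116 * 0.95 = 53.998 Nm
alpha = tau_out / I = 53.998 / 1.23
= 43.9008 rad/s^2


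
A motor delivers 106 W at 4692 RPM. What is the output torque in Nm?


omega = 4692 * 2*pi/60 = 491.3451 rad/s
tau = P / omega = 106 / 491.3451
= 0.2157 Nm


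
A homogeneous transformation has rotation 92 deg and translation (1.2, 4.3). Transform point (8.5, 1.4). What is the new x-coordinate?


x' = cos(theta)*px - sin(theta)*py + tx
= -0.0349*8.5 - 0.9994*1.4 + 1.2
= -0.4958


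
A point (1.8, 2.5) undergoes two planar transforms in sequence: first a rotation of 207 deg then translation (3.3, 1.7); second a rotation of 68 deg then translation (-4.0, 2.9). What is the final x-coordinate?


After transform 1:
x1 = cos(207)*1.8 - sin(207)*2.5 + 3.3 = 2.8312
y1 = sin(207)*1.8 + cos(207)*2.5 + 1.7 = -1.3447
After transform 2:
x2 = cos(68)*2.8312 - sin(68)*-1.3447 + -4.0
= -1.6926


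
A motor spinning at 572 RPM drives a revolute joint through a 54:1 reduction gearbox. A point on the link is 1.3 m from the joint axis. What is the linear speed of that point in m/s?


omega_motor = 572 * 2*pi/60 = 59.8997 rad/s
omega_joint = omega_motor / 54 = 1.1093 rad/s
v = omega_joint * r = 1.1093 * 1.3
= 1.442 m/s


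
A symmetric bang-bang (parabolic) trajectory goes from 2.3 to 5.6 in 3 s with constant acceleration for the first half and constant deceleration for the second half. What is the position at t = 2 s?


Symmetric rest-to-rest: each phase covers (pf-p0)/2 in time T/2. 0.5*a*(T/2)^2 = (pf-p0)/2 => a = 4*(pf-p0)/T^2
a = 4*(5.6-2.3)/3^2 = 1.4667
t = 2 is in the deceleration phase (t > T/2).
p = pf - 0.5*a*(T-t)^2 = 5.6 - 0.5*1.4667*1^2
= 4.8667


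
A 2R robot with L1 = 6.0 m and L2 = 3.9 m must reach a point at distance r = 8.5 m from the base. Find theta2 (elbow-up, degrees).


cos(theta2) = (r^2 - L1^2 - L2^2) / (2*L1*L2)
cos(theta2) = (72.25 - 36.0 - 15.21) / 46.8
cos(theta2) = 0.449573
theta2 = 63.2837 degrees


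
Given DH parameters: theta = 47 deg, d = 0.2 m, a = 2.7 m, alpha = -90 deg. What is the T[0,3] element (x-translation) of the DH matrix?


T[0,3] = a * cos(theta)
= 2.7 * cos(47 deg)
= 2.7 * 0.682
= 1.8414


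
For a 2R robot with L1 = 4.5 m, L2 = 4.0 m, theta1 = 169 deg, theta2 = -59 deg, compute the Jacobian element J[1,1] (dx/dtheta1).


J[1,1] = -L1*sin(t1) - L2*sin(t1+t2)
= -4.5*sin(169) - 4.0*sin(110)
= -4.6174


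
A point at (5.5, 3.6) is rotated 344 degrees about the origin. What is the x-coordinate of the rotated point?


x' = x*cos(theta) - y*sin(theta)
cos(344 deg) = 0.9613, sin(344 deg) = -0.2756
x' = 5.5 * 0.9613 - 3.6 * -0.2756
= 5.2869 - -0.9923
= 6.2792


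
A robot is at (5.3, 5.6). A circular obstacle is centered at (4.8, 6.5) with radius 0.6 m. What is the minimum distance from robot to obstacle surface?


center_dist = sqrt((5.3-4.8)^2 + (5.6-6.5)^2)
= sqrt(0.25 + 0.81)
= 1.0296
min_dist = center_dist - radius = 1.0296 - 0.6 = 0.4296 m


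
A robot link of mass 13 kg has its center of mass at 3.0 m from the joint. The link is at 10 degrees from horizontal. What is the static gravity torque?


tau = m*g*L*cos(angle)
= 13 * 9.81 * 3.0 * cos(10 deg)
= 13 * 9.81 * 3.0 * 0.9848
= 376.7776 Nm


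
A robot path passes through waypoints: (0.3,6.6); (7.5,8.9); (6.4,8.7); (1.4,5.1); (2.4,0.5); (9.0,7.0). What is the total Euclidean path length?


Segment lengths:
  seg1 = sqrt((7.2)^2 + (2.3)^2) = 7.5584
  seg2 = sqrt((-1.1)^2 + (-0.2)^2) = 1.118
  seg3 = sqrt((-5.0)^2 + (-3.6)^2) = 6.1612
  seg4 = sqrt((1.0)^2 + (-4.6)^2) = 4.7074
  seg5 = sqrt((6.6)^2 + (6.5)^2) = 9.2634
Total = 28.8085


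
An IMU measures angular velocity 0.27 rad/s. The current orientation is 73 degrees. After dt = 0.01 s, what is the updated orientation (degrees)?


delta_theta = w * dt = 0.27 * 0.01 = 0.0027 rad
= 0.1547 deg
theta_new = 73 + 0.1547 = 73.1547 deg


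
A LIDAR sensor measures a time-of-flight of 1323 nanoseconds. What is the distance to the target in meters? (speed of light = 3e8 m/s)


tof = 1323 ns = 1.323e-06 s
dist = c * tof / 2
= 3e8 * 1.323e-06 / 2
= 198.45 m


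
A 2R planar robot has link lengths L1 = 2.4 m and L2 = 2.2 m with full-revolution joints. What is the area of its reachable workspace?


r_max = L1 + L2 = 4.6 m
r_min = |L1 - L2| = 0.2 m
Area = pi*(r_max^2 - r_min^2)
= pi*(21.16 - 0.04)
= pi * 21.12
= 66.3504 m^2


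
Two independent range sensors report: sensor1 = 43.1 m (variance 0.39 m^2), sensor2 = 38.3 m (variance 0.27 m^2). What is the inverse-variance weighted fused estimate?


w1 = (1/var1) / (1/var1 + 1/var2)
   = 2.5641 / (2.5641 + 3.7037) = 0.4091
w2 = 1 - w1 = 0.5909
fused = w1*s1 + w2*s2 = 17.6318 + 22.6318
= 40.2636 m


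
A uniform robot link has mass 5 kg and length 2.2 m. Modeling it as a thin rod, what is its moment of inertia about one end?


I = (1/3) * m * L^2
= (1/3) * 5 * 2.2^2
= 0.333333 * 5 * 4.84
= 8.0667 kg*m^2


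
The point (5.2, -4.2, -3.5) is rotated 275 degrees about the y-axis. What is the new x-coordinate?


Rotation about y-axis: x' = x*cos(theta) + z*sin(theta)
= 5.2 * 0.0872 + -3.5 * -0.9962
= 3.9399


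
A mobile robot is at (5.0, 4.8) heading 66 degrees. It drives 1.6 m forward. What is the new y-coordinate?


y_new = y0 + d*sin(theta)
= 4.8 + 1.6*sin(66)
= 4.8 + 1.4617
= 6.2617


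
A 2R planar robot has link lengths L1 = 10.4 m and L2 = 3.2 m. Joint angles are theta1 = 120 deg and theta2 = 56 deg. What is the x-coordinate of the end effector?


Convert angles to radians: theta1 = 2.0944, theta2 = 0.9774
x = L1*cos(theta1) + L2*cos(theta1+theta2)
x = -5.2 + -3.1922
x = -8.3922


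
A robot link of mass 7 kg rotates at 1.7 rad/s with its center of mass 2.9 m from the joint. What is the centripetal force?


F = m * omega^2 * r
= 7 * 1.7^2 * 2.9
= 7 * 2.89 * 2.9
= 58.667 N


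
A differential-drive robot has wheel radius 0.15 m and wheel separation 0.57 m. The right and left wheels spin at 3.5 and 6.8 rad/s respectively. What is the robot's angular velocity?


vR = r*wR = 0.15*3.5 = 0.525 m/s
vL = r*wL = 0.15*6.8 = 1.02 m/s
v = (vR+vL)/2 = 0.7725 m/s
omega = (vR-vL)/L = -0.8684 rad/s
angular velocity = -0.8684 rad/s


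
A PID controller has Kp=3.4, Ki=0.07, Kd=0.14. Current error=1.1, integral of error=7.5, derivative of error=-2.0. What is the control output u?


u = Kp*e + Ki*int(e) + Kd*de/dt
= 3.4*1.1 + 0.07*7.5 + 0.14*(-2.0)
= 3.74 + 0.525 + -0.28
= 3.985


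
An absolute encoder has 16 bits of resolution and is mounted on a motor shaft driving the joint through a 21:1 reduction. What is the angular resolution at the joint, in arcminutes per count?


counts = 2^16 = 65536
effective counts at joint = 65536 * 21 = 1376256
resolution = 360*60 / 1376256
= 0.0157 arcmin/count


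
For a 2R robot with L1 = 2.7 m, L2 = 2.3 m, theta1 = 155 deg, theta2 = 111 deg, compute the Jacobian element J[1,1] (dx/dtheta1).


J[1,1] = -L1*sin(t1) - L2*sin(t1+t2)
= -2.7*sin(155) - 2.3*sin(266)
= 1.1533


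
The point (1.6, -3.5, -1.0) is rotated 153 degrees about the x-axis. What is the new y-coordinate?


Rotation about x-axis: y' = y*cos(theta) - z*sin(theta)
= -3.5 * -0.891 - -1.0 * 0.454
= 3.5725


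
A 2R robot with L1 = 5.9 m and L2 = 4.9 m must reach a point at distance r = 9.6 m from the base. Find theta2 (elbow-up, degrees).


cos(theta2) = (r^2 - L1^2 - L2^2) / (2*L1*L2)
cos(theta2) = (92.16 - 34.81 - 24.01) / 57.82
cos(theta2) = 0.576617
theta2 = 54.787 degrees


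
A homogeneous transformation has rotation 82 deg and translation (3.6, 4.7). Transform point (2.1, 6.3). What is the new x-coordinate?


x' = cos(theta)*px - sin(theta)*py + tx
= 0.1392*2.1 - 0.9903*6.3 + 3.6
= -2.3464


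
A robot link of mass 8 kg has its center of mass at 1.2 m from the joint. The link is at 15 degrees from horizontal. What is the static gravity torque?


tau = m*g*L*cos(angle)
= 8 * 9.81 * 1.2 * cos(15 deg)
= 8 * 9.81 * 1.2 * 0.9659
= 90.967 Nm


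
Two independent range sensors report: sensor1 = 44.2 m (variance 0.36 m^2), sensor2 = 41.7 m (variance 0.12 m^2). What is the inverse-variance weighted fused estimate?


w1 = (1/var1) / (1/var1 + 1/var2)
   = 2.7778 / (2.7778 + 8.3333) = 0.25
w2 = 1 - w1 = 0.75
fused = w1*s1 + w2*s2 = 11.05 + 31.275
= 42.325 m


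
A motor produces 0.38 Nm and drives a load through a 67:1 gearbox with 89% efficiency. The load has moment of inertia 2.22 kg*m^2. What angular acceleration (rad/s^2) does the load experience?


tau_out = tau_motor * N * eta
= 0.38 * 67 * 0.89 = 22.6594 Nm
alpha = tau_out / I = 22.6594 / 2.22
= 10.2069 rad/s^2


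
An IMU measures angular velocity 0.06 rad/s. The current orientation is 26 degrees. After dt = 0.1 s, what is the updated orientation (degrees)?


delta_theta = w * dt = 0.06 * 0.1 = 0.006 rad
= 0.3438 deg
theta_new = 26 + 0.3438 = 26.3438 deg


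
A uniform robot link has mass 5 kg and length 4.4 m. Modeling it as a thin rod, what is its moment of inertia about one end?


I = (1/3) * m * L^2
= (1/3) * 5 * 4.4^2
= 0.333333 * 5 * 19.36
= 32.2667 kg*m^2


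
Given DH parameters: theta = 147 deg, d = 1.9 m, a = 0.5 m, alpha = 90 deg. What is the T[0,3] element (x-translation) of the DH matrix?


T[0,3] = a * cos(theta)
= 0.5 * cos(147 deg)
= 0.5 * -0.8387
= -0.4193


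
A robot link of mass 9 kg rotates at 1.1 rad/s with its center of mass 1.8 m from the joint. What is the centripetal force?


F = m * omega^2 * r
= 9 * 1.1^2 * 1.8
= 9 * 1.21 * 1.8
= 19.602 N


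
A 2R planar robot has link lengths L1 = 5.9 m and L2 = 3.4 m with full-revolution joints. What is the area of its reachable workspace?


r_max = L1 + L2 = 9.3 m
r_min = |L1 - L2| = 2.5 m
Area = pi*(r_max^2 - r_min^2)
= pi*(86.49 - 6.25)
= pi * 80.24
= 252.0814 m^2


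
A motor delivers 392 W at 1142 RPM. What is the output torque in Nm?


omega = 1142 * 2*pi/60 = 119.59 rad/s
tau = P / omega = 392 / 119.59
= 3.2779 Nm


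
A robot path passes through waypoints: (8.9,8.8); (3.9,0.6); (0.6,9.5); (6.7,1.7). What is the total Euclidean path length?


Segment lengths:
  seg1 = sqrt((-5.0)^2 + (-8.2)^2) = 9.6042
  seg2 = sqrt((-3.3)^2 + (8.9)^2) = 9.4921
  seg3 = sqrt((6.1)^2 + (-7.8)^2) = 9.902
Total = 28.9983


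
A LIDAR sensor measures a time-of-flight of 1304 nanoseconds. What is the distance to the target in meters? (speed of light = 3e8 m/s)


tof = 1304 ns = 1.304e-06 s
dist = c * tof / 2
= 3e8 * 1.304e-06 / 2
= 195.6 m


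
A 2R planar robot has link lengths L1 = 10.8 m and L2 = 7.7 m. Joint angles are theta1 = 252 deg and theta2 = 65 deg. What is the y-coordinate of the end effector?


Convert angles to radians: theta1 = 4.3982, theta2 = 1.1345
y = L1*sin(theta1) + L2*sin(theta1+theta2)
y = -10.2714 + -5.2514
y = -15.5228


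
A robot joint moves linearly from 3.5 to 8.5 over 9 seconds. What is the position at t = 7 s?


s = t/T = 7/9 = 0.7778
p(t) = p0 + (pf-p0)*s
= 3.5 + (8.5 - 3.5) * 0.7778
= 7.3889


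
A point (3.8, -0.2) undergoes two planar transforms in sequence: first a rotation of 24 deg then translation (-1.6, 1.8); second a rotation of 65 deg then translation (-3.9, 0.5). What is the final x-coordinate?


After transform 1:
x1 = cos(24)*3.8 - sin(24)*-0.2 + -1.6 = 1.9528
y1 = sin(24)*3.8 + cos(24)*-0.2 + 1.8 = 3.1629
After transform 2:
x2 = cos(65)*1.9528 - sin(65)*3.1629 + -3.9
= -5.9413


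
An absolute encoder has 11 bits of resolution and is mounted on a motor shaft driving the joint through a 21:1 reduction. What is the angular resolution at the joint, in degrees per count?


counts = 2^11 = 2048
effective counts at joint = 2048 * 21 = 43008
resolution = 360 / 43008
= 0.0084 deg/count


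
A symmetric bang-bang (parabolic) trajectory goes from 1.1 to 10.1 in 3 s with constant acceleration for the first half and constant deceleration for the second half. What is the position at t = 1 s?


Symmetric rest-to-rest: each phase covers (pf-p0)/2 in time T/2. 0.5*a*(T/2)^2 = (pf-p0)/2 => a = 4*(pf-p0)/T^2
a = 4*(10.1-1.1)/3^2 = 4.0
t = 1 is in the acceleration phase (t <= T/2).
p = p0 + 0.5*a*t^2 = 1.1 + 0.5*4.0*1^2
= 3.1


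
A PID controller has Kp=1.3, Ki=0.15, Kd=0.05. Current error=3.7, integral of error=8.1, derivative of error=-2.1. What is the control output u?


u = Kp*e + Ki*int(e) + Kd*de/dt
= 1.3*3.7 + 0.15*8.1 + 0.05*(-2.1)
= 4.81 + 1.215 + -0.105
= 5.92


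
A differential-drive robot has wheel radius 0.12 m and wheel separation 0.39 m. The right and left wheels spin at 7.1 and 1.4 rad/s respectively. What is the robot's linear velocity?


vR = r*wR = 0.12*7.1 = 0.852 m/s
vL = r*wL = 0.12*1.4 = 0.168 m/s
v = (vR+vL)/2 = 0.51 m/s
omega = (vR-vL)/L = 1.7538 rad/s
linear velocity = 0.51 m/s


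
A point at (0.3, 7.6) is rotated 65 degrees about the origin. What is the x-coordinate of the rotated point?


x' = x*cos(theta) - y*sin(theta)
cos(65 deg) = 0.4226, sin(65 deg) = 0.9063
x' = 0.3 * 0.4226 - 7.6 * 0.9063
= 0.1268 - 6.8879
= -6.7612


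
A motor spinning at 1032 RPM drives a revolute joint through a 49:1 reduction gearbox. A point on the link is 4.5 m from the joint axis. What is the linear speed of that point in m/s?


omega_motor = 1032 * 2*pi/60 = 108.0708 rad/s
omega_joint = omega_motor / 49 = 2.2055 rad/s
v = omega_joint * r = 2.2055 * 4.5
= 9.9249 m/s


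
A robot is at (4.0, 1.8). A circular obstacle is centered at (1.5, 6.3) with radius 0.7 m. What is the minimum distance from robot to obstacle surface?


center_dist = sqrt((4.0-1.5)^2 + (1.8-6.3)^2)
= sqrt(6.25 + 20.25)
= 5.1478
min_dist = center_dist - radius = 5.1478 - 0.7 = 4.4478 m


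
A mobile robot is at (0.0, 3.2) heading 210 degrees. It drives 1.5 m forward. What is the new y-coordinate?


y_new = y0 + d*sin(theta)
= 3.2 + 1.5*sin(210)
= 3.2 + -0.75
= 2.45


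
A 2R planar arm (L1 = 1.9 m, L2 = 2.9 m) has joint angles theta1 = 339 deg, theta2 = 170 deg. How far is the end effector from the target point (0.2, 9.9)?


End effector via forward kinematics:
x = L1*cos(t1) + L2*cos(t1+t2) = -0.712
y = L1*sin(t1) + L2*sin(t1+t2) = 0.8127
Distance to target:
d = sqrt((0.2 - -0.712)^2 + (9.9 - 0.8127)^2)
= sqrt(0.8317 + 82.5788)
= 9.1329 m


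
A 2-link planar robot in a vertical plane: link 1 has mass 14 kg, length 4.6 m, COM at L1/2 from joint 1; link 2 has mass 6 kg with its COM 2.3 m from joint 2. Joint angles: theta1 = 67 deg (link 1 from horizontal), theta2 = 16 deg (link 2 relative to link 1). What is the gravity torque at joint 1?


Horizontal distance from joint 1 to link-1 COM:
  x_c1 = (L1/2)*cos(t1) = 2.3 * 0.3907 = 0.8987 m
Horizontal distance from joint 1 to link-2 COM:
  x_c2 = L1*cos(t1) + Lc2*cos(t1+t2)
       = 4.6*0.3907 + 2.3*0.1219 = 2.0777 m
tau1 = m1*g*x_c1 + m2*g*x_c2
     = 14*9.81*0.8987 + 6*9.81*2.0777
     = 123.4249 + 122.2912
     = 245.7162 Nm


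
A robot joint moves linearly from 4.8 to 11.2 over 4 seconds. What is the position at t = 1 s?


s = t/T = 1/4 = 0.25
p(t) = p0 + (pf-p0)*s
= 4.8 + (11.2 - 4.8) * 0.25
= 6.4


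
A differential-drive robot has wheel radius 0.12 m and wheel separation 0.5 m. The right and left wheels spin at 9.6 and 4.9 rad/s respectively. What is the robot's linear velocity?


vR = r*wR = 0.12*9.6 = 1.152 m/s
vL = r*wL = 0.12*4.9 = 0.588 m/s
v = (vR+vL)/2 = 0.87 m/s
omega = (vR-vL)/L = 1.128 rad/s
linear velocity = 0.87 m/s


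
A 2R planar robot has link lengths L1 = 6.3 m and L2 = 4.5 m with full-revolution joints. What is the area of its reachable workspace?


r_max = L1 + L2 = 10.8 m
r_min = |L1 - L2| = 1.8 m
Area = pi*(r_max^2 - r_min^2)
= pi*(116.64 - 3.24)
= pi * 113.4
= 356.2566 m^2


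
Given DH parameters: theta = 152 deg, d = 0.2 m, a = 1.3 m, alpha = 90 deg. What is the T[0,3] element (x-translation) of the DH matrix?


T[0,3] = a * cos(theta)
= 1.3 * cos(152 deg)
= 1.3 * -0.8829
= -1.1478


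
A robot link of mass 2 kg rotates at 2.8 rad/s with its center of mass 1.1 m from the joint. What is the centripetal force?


F = m * omega^2 * r
= 2 * 2.8^2 * 1.1
= 2 * 7.84 * 1.1
= 17.248 N


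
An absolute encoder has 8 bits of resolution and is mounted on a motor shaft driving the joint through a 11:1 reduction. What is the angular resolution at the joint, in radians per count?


counts = 2^8 = 256
effective counts at joint = 256 * 11 = 2816
resolution = 2*pi / 2816
= 0.0022 rad/count


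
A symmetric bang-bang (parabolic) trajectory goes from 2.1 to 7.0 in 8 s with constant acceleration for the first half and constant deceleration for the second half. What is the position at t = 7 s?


Symmetric rest-to-rest: each phase covers (pf-p0)/2 in time T/2. 0.5*a*(T/2)^2 = (pf-p0)/2 => a = 4*(pf-p0)/T^2
a = 4*(7.0-2.1)/8^2 = 0.3063
t = 7 is in the deceleration phase (t > T/2).
p = pf - 0.5*a*(T-t)^2 = 7.0 - 0.5*0.3063*1^2
= 6.8469


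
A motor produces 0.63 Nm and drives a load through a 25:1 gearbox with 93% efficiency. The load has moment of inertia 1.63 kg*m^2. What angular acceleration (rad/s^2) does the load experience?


tau_out = tau_motor * N * eta
= 0.63 * 25 * 0.93 = 14.6475 Nm
alpha = tau_out / I = 14.6475 / 1.63
= 8.9862 rad/s^2


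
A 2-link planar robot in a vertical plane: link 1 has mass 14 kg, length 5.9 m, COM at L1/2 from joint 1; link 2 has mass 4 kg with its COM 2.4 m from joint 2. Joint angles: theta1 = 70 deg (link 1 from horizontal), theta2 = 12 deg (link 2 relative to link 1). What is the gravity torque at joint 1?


Horizontal distance from joint 1 to link-1 COM:
  x_c1 = (L1/2)*cos(t1) = 2.95 * 0.342 = 1.009 m
Horizontal distance from joint 1 to link-2 COM:
  x_c2 = L1*cos(t1) + Lc2*cos(t1+t2)
       = 5.9*0.342 + 2.4*0.1392 = 2.3519 m
tau1 = m1*g*x_c1 + m2*g*x_c2
     = 14*9.81*1.009 + 4*9.81*2.3519
     = 138.5705 + 92.2899
     = 230.8604 Nm


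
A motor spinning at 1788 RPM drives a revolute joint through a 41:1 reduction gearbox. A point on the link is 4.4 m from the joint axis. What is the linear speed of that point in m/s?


omega_motor = 1788 * 2*pi/60 = 187.2389 rad/s
omega_joint = omega_motor / 41 = 4.5668 rad/s
v = omega_joint * r = 4.5668 * 4.4
= 20.0939 m/s


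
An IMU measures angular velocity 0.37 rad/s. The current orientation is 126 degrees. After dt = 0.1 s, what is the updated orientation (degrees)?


delta_theta = w * dt = 0.37 * 0.1 = 0.037 rad
= 2.1199 deg
theta_new = 126 + 2.1199 = 128.1199 deg


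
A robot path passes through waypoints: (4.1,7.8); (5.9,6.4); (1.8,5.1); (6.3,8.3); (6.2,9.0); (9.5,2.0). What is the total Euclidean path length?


Segment lengths:
  seg1 = sqrt((1.8)^2 + (-1.4)^2) = 2.2804
  seg2 = sqrt((-4.1)^2 + (-1.3)^2) = 4.3012
  seg3 = sqrt((4.5)^2 + (3.2)^2) = 5.5218
  seg4 = sqrt((-0.1)^2 + (0.7)^2) = 0.7071
  seg5 = sqrt((3.3)^2 + (-7.0)^2) = 7.7389
Total = 20.5493


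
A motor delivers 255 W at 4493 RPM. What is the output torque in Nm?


omega = 4493 * 2*pi/60 = 470.5059 rad/s
tau = P / omega = 255 / 470.5059
= 0.542 Nm


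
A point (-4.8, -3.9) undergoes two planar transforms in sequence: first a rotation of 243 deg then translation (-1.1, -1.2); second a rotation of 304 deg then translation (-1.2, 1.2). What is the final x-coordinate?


After transform 1:
x1 = cos(243)*-4.8 - sin(243)*-3.9 + -1.1 = -2.3958
y1 = sin(243)*-4.8 + cos(243)*-3.9 + -1.2 = 4.8474
After transform 2:
x2 = cos(304)*-2.3958 - sin(304)*4.8474 + -1.2
= 1.479


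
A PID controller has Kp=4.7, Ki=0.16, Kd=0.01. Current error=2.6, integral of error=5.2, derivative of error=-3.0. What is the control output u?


u = Kp*e + Ki*int(e) + Kd*de/dt
= 4.7*2.6 + 0.16*5.2 + 0.01*(-3.0)
= 12.22 + 0.832 + -0.03
= 13.022


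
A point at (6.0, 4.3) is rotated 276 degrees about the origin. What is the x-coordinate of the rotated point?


x' = x*cos(theta) - y*sin(theta)
cos(276 deg) = 0.1045, sin(276 deg) = -0.9945
x' = 6.0 * 0.1045 - 4.3 * -0.9945
= 0.6272 - -4.2764
= 4.9036


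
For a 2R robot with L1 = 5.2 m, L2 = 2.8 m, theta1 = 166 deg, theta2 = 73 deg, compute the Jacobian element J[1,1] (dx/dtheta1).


J[1,1] = -L1*sin(t1) - L2*sin(t1+t2)
= -5.2*sin(166) - 2.8*sin(239)
= 1.1421


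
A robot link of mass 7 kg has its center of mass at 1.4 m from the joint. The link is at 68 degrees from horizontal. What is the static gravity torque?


tau = m*g*L*cos(angle)
= 7 * 9.81 * 1.4 * cos(68 deg)
= 7 * 9.81 * 1.4 * 0.3746
= 36.0139 Nm


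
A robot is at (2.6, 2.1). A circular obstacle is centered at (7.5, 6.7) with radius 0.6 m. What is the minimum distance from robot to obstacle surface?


center_dist = sqrt((2.6-7.5)^2 + (2.1-6.7)^2)
= sqrt(24.01 + 21.16)
= 6.7209
min_dist = center_dist - radius = 6.7209 - 0.6 = 6.1209 m


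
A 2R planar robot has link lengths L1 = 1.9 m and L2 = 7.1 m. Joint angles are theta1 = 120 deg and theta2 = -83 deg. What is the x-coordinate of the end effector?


Convert angles to radians: theta1 = 2.0944, theta2 = -1.4486
x = L1*cos(theta1) + L2*cos(theta1+theta2)
x = -0.95 + 5.6703
x = 4.7203


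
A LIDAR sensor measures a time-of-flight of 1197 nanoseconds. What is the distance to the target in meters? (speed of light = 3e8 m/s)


tof = 1197 ns = 1.197e-06 s
dist = c * tof / 2
= 3e8 * 1.197e-06 / 2
= 179.55 m


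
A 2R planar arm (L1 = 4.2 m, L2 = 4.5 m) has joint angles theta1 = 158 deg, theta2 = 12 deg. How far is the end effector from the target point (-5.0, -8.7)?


End effector via forward kinematics:
x = L1*cos(t1) + L2*cos(t1+t2) = -8.3258
y = L1*sin(t1) + L2*sin(t1+t2) = 2.3548
Distance to target:
d = sqrt((-5.0 - -8.3258)^2 + (-8.7 - 2.3548)^2)
= sqrt(11.061 + 122.2078)
= 11.5442 m


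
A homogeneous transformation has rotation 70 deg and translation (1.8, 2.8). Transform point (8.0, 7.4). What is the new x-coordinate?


x' = cos(theta)*px - sin(theta)*py + tx
= 0.342*8.0 - 0.9397*7.4 + 1.8
= -2.4176


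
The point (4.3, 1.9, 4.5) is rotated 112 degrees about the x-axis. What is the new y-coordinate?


Rotation about x-axis: y' = y*cos(theta) - z*sin(theta)
= 1.9 * -0.3746 - 4.5 * 0.9272
= -4.8841


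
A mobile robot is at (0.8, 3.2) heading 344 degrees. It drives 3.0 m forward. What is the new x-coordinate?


x_new = x0 + d*cos(theta)
= 0.8 + 3.0*cos(344)
= 0.8 + 2.8838
= 3.6838


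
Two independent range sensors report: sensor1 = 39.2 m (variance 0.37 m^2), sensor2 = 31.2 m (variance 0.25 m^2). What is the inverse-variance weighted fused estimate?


w1 = (1/var1) / (1/var1 + 1/var2)
   = 2.7027 / (2.7027 + 4.0) = 0.4032
w2 = 1 - w1 = 0.5968
fused = w1*s1 + w2*s2 = 15.8065 + 18.6194
= 34.4258 m


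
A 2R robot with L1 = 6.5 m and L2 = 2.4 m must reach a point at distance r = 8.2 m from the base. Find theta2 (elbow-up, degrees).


cos(theta2) = (r^2 - L1^2 - L2^2) / (2*L1*L2)
cos(theta2) = (67.24 - 42.25 - 5.76) / 31.2
cos(theta2) = 0.616346
theta2 = 51.9502 degrees


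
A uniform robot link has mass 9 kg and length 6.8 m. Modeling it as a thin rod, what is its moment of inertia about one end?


I = (1/3) * m * L^2
= (1/3) * 9 * 6.8^2
= 0.333333 * 9 * 46.24
= 138.72 kg*m^2


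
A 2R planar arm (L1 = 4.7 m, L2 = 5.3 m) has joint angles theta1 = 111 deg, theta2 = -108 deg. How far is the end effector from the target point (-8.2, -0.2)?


End effector via forward kinematics:
x = L1*cos(t1) + L2*cos(t1+t2) = 3.6084
y = L1*sin(t1) + L2*sin(t1+t2) = 4.6652
Distance to target:
d = sqrt((-8.2 - 3.6084)^2 + (-0.2 - 4.6652)^2)
= sqrt(139.4385 + 23.6703)
= 12.7714 m


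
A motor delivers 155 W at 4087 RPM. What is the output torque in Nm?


omega = 4087 * 2*pi/60 = 427.9896 rad/s
tau = P / omega = 155 / 427.9896
= 0.3622 Nm


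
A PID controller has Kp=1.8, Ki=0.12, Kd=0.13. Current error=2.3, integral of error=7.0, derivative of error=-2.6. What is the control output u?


u = Kp*e + Ki*int(e) + Kd*de/dt
= 1.8*2.3 + 0.12*7.0 + 0.13*(-2.6)
= 4.14 + 0.84 + -0.338
= 4.642


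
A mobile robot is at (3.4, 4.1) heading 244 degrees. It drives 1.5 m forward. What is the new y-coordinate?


y_new = y0 + d*sin(theta)
= 4.1 + 1.5*sin(244)
= 4.1 + -1.3482
= 2.7518


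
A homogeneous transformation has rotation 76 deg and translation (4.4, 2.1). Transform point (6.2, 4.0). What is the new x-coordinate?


x' = cos(theta)*px - sin(theta)*py + tx
= 0.2419*6.2 - 0.9703*4.0 + 4.4
= 2.0187


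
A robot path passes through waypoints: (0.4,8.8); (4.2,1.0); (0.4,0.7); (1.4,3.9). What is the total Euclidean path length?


Segment lengths:
  seg1 = sqrt((3.8)^2 + (-7.8)^2) = 8.6764
  seg2 = sqrt((-3.8)^2 + (-0.3)^2) = 3.8118
  seg3 = sqrt((1.0)^2 + (3.2)^2) = 3.3526
Total = 15.8408


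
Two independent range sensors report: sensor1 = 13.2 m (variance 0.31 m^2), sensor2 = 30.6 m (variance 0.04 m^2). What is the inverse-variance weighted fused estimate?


w1 = (1/var1) / (1/var1 + 1/var2)
   = 3.2258 / (3.2258 + 25.0) = 0.1143
w2 = 1 - w1 = 0.8857
fused = w1*s1 + w2*s2 = 1.5086 + 27.1029
= 28.6114 m


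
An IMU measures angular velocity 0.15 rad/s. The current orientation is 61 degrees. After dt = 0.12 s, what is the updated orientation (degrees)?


delta_theta = w * dt = 0.15 * 0.12 = 0.018 rad
= 1.0313 deg
theta_new = 61 + 1.0313 = 62.0313 deg


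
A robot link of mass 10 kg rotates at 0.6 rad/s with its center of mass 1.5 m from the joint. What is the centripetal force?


F = m * omega^2 * r
= 10 * 0.6^2 * 1.5
= 10 * 0.36 * 1.5
= 5.4 N


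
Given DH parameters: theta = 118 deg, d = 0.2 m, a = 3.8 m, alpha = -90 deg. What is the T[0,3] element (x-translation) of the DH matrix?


T[0,3] = a * cos(theta)
= 3.8 * cos(118 deg)
= 3.8 * -0.4695
= -1.784


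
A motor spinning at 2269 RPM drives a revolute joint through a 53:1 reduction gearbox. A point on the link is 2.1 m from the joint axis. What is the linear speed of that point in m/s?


omega_motor = 2269 * 2*pi/60 = 237.6091 rad/s
omega_joint = omega_motor / 53 = 4.4832 rad/s
v = omega_joint * r = 4.4832 * 2.1
= 9.4147 m/s


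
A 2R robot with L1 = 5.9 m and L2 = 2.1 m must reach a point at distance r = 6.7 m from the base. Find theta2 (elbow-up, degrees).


cos(theta2) = (r^2 - L1^2 - L2^2) / (2*L1*L2)
cos(theta2) = (44.89 - 34.81 - 4.41) / 24.78
cos(theta2) = 0.228814
theta2 = 76.7728 degrees


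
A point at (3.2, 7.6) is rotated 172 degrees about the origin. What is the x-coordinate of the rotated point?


x' = x*cos(theta) - y*sin(theta)
cos(172 deg) = -0.9903, sin(172 deg) = 0.1392
x' = 3.2 * -0.9903 - 7.6 * 0.1392
= -3.1689 - 1.0577
= -4.2266


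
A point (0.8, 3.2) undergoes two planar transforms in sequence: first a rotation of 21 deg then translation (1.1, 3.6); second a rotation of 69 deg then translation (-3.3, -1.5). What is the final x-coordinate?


After transform 1:
x1 = cos(21)*0.8 - sin(21)*3.2 + 1.1 = 0.7001
y1 = sin(21)*0.8 + cos(21)*3.2 + 3.6 = 6.8742
After transform 2:
x2 = cos(69)*0.7001 - sin(69)*6.8742 + -3.3
= -9.4667


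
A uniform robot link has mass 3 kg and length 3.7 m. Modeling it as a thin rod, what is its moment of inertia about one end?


I = (1/3) * m * L^2
= (1/3) * 3 * 3.7^2
= 0.333333 * 3 * 13.69
= 13.69 kg*m^2


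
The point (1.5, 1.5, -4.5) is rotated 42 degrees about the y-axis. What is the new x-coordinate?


Rotation about y-axis: x' = x*cos(theta) + z*sin(theta)
= 1.5 * 0.7431 + -4.5 * 0.6691
= -1.8964


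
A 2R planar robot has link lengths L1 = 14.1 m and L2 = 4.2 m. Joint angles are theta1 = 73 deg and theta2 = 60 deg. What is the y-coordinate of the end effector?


Convert angles to radians: theta1 = 1.2741, theta2 = 1.0472
y = L1*sin(theta1) + L2*sin(theta1+theta2)
y = 13.4839 + 3.0717
y = 16.5556


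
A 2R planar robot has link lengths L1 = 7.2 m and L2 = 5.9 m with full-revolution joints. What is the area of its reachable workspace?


r_max = L1 + L2 = 13.1 m
r_min = |L1 - L2| = 1.3 m
Area = pi*(r_max^2 - r_min^2)
= pi*(171.61 - 1.69)
= pi * 169.92
= 533.8194 m^2


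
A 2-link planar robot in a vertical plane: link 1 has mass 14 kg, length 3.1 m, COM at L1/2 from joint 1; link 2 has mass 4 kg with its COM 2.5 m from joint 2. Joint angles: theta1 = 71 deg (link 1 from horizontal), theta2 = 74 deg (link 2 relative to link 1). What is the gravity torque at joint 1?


Horizontal distance from joint 1 to link-1 COM:
  x_c1 = (L1/2)*cos(t1) = 1.55 * 0.3256 = 0.5046 m
Horizontal distance from joint 1 to link-2 COM:
  x_c2 = L1*cos(t1) + Lc2*cos(t1+t2)
       = 3.1*0.3256 + 2.5*-0.8192 = -1.0386 m
tau1 = m1*g*x_c1 + m2*g*x_c2
     = 14*9.81*0.5046 + 4*9.81*-1.0386
     = 69.306 + -40.7554
     = 28.5506 Nm


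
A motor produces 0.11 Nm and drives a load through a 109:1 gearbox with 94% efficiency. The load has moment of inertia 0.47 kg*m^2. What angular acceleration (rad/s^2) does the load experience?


tau_out = tau_motor * N * eta
= 0.11 * 109 * 0.94 = 11.2706 Nm
alpha = tau_out / I = 11.2706 / 0.47
= 23.98 rad/s^2


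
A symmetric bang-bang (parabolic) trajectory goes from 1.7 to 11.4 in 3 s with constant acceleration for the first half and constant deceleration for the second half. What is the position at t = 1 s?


Symmetric rest-to-rest: each phase covers (pf-p0)/2 in time T/2. 0.5*a*(T/2)^2 = (pf-p0)/2 => a = 4*(pf-p0)/T^2
a = 4*(11.4-1.7)/3^2 = 4.3111
t = 1 is in the acceleration phase (t <= T/2).
p = p0 + 0.5*a*t^2 = 1.7 + 0.5*4.3111*1^2
= 3.8556


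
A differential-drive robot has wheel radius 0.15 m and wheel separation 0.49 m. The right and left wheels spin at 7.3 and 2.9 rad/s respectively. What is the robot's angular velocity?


vR = r*wR = 0.15*7.3 = 1.095 m/s
vL = r*wL = 0.15*2.9 = 0.435 m/s
v = (vR+vL)/2 = 0.765 m/s
omega = (vR-vL)/L = 1.3469 rad/s
angular velocity = 1.3469 rad/s


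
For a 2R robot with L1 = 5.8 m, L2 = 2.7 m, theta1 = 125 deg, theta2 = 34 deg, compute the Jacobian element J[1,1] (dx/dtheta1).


J[1,1] = -L1*sin(t1) - L2*sin(t1+t2)
= -5.8*sin(125) - 2.7*sin(159)
= -5.7187


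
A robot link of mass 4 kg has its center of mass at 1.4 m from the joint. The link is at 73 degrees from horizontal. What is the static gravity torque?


tau = m*g*L*cos(angle)
= 4 * 9.81 * 1.4 * cos(73 deg)
= 4 * 9.81 * 1.4 * 0.2924
= 16.0617 Nm


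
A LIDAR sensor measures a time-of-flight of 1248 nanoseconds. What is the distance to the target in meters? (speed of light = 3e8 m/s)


tof = 1248 ns = 1.248e-06 s
dist = c * tof / 2
= 3e8 * 1.248e-06 / 2
= 187.2 m


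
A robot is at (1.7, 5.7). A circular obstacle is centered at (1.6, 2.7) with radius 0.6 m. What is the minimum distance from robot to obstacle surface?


center_dist = sqrt((1.7-1.6)^2 + (5.7-2.7)^2)
= sqrt(0.01 + 9.0)
= 3.0017
min_dist = center_dist - radius = 3.0017 - 0.6 = 2.4017 m


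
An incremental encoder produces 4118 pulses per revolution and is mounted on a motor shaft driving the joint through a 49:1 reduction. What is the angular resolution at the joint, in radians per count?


counts per rev = 4118
effective counts at joint = 4118 * 49 = 201782
resolution = 2*pi / 201782
= 3.1138e-05 rad/count


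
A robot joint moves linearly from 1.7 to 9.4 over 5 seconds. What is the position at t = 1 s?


s = t/T = 1/5 = 0.2
p(t) = p0 + (pf-p0)*s
= 1.7 + (9.4 - 1.7) * 0.2
= 3.24


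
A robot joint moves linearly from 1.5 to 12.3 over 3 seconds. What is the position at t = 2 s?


s = t/T = 2/3 = 0.6667
p(t) = p0 + (pf-p0)*s
= 1.5 + (12.3 - 1.5) * 0.6667
= 8.7


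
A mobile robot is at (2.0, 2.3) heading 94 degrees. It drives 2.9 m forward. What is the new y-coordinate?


y_new = y0 + d*sin(theta)
= 2.3 + 2.9*sin(94)
= 2.3 + 2.8929
= 5.1929


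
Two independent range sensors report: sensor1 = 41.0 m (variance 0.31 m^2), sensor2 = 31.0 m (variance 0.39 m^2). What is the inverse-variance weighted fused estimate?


w1 = (1/var1) / (1/var1 + 1/var2)
   = 3.2258 / (3.2258 + 2.5641) = 0.5571
w2 = 1 - w1 = 0.4429
fused = w1*s1 + w2*s2 = 22.8429 + 13.7286
= 36.5714 m


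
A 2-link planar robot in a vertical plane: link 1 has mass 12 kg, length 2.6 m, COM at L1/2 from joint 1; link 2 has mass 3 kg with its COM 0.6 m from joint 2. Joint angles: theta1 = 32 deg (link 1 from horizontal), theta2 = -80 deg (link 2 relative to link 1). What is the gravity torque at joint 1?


Horizontal distance from joint 1 to link-1 COM:
  x_c1 = (L1/2)*cos(t1) = 1.3 * 0.848 = 1.1025 m
Horizontal distance from joint 1 to link-2 COM:
  x_c2 = L1*cos(t1) + Lc2*cos(t1+t2)
       = 2.6*0.848 + 0.6*0.6691 = 2.6064 m
tau1 = m1*g*x_c1 + m2*g*x_c2
     = 12*9.81*1.1025 + 3*9.81*2.6064
     = 129.7819 + 76.7065
     = 206.4883 Nm


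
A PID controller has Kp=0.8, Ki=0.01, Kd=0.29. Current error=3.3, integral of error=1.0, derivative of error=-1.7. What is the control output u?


u = Kp*e + Ki*int(e) + Kd*de/dt
= 0.8*3.3 + 0.01*1.0 + 0.29*(-1.7)
= 2.64 + 0.01 + -0.493
= 2.157


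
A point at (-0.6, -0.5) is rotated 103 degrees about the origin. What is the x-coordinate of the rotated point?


x' = x*cos(theta) - y*sin(theta)
cos(103 deg) = -0.225, sin(103 deg) = 0.9744
x' = -0.6 * -0.225 - -0.5 * 0.9744
= 0.135 - -0.4872
= 0.6222


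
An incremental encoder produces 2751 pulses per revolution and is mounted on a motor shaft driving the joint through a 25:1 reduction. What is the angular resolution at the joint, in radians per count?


counts per rev = 2751
effective counts at joint = 2751 * 25 = 68775
resolution = 2*pi / 68775
= 9.1359e-05 rad/count
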